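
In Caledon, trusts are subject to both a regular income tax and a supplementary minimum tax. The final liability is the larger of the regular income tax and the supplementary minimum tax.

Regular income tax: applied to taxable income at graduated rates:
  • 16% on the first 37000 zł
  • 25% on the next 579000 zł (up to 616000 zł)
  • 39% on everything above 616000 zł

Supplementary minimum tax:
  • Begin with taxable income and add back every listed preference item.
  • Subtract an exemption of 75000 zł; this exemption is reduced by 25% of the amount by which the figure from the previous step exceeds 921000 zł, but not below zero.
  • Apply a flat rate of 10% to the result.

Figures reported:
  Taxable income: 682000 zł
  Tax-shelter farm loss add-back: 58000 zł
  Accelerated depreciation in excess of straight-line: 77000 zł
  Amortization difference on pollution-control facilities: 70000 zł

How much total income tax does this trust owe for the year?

176410 zł

Supplementary minimum tax:
  Adjusted income: 682000 zł + 58000 zł + 77000 zł + 70000 zł = 887000 zł
  Exemption: 887000 zł ≤ 921000 zł, so full 75000 zł applies
  Base: 887000 zł − 75000 zł = 812000 zł
  812000 zł × 10% = 81200 zł

Regular income tax:
  37000 zł × 16% = 5920 zł
  579000 zł × 25% = 144750 zł
  66000 zł × 39% = 25740 zł
  → 176410 zł

176410 zł > 81200 zł, so the regular income tax governs.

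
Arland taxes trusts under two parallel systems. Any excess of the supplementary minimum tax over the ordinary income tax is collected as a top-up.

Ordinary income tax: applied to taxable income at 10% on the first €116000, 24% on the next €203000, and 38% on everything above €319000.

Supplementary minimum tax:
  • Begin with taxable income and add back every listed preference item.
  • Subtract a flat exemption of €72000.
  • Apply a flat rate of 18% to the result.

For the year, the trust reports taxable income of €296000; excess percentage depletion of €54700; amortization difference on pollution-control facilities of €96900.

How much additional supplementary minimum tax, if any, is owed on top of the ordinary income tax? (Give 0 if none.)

Ordinary income tax:
  €116000 × 10% = €11600
  €180000 × 24% = €43200
  → €54800

Supplementary minimum tax:
  Adjusted income: €296000 + €54700 + €96900 = €447600
  Less exemption €72000 → base €375600
  €375600 × 18% = €67608

Excess of supplementary minimum tax over ordinary income tax: €67608 − €54800 = €12808.

€12808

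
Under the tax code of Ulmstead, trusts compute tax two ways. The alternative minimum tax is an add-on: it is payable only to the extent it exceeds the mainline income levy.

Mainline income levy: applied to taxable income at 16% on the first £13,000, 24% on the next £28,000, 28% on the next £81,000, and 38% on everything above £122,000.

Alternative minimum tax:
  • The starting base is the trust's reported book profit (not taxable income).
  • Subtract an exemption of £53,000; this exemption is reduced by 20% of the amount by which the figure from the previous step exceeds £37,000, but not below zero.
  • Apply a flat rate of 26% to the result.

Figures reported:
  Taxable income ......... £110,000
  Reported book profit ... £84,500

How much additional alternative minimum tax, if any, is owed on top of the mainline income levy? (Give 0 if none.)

Alternative minimum tax:
  Base (reported book profit): £84,500
  Exemption: £53,000 − 20% × (£84,500 − £37,000) = £53,000 − £9,500 = £43,500
  Base: £84,500 − £43,500 = £41,000
  £41,000 × 26% = £10,660

Mainline income levy:
  £13,000 × 16% = £2,080
  £28,000 × 24% = £6,720
  £69,000 × 28% = £19,320
  → £28,120

£10,660 ≤ £28,120, so no add-on is due.

£0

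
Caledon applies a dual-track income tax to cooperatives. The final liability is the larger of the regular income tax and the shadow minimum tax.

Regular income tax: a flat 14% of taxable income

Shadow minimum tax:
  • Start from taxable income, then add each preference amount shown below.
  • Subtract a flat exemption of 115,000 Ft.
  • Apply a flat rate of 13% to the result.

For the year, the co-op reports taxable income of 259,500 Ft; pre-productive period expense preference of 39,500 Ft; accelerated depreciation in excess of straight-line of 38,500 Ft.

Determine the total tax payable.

Shadow minimum tax:
  Adjusted income: 259,500 Ft + 39,500 Ft + 38,500 Ft = 337,500 Ft
  Less exemption 115,000 Ft → base 222,500 Ft
  222,500 Ft × 13% = 28,925 Ft

Regular income tax:
  259,500 Ft × 14% = 36,330 Ft

36,330 Ft > 28,925 Ft, so the regular income tax governs.

36,330 Ft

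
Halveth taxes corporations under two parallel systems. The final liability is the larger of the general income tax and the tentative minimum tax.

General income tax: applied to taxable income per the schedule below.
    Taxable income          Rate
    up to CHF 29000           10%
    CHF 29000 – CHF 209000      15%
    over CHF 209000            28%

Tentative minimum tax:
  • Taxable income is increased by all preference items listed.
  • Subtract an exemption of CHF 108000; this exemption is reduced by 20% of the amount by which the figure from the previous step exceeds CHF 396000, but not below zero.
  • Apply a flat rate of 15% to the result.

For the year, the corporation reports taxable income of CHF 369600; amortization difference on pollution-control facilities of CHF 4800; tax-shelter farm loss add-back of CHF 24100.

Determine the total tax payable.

CHF 74868

Tentative minimum tax:
  Adjusted income: CHF 369600 + CHF 4800 + CHF 24100 = CHF 398500
  Exemption: CHF 108000 − 20% × (CHF 398500 − CHF 396000) = CHF 108000 − CHF 500 = CHF 107500
  Base: CHF 398500 − CHF 107500 = CHF 291000
  CHF 291000 × 15% = CHF 43650

General income tax:
  CHF 29000 × 10% = CHF 2900
  CHF 180000 × 15% = CHF 27000
  CHF 160600 × 28% = CHF 44968
  → CHF 74868

CHF 74868 > CHF 43650, so the general income tax governs.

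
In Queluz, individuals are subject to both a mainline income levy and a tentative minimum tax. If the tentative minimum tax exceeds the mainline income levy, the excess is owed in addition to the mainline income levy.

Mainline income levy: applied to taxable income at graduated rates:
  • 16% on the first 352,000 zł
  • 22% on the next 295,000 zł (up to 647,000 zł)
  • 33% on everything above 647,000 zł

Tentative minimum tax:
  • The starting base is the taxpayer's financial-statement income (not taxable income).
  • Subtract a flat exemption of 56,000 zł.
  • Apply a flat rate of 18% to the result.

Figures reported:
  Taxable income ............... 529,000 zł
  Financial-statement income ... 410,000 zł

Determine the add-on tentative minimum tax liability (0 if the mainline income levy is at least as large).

Tentative minimum tax:
  Base (financial-statement income): 410,000 zł
  Less exemption 56,000 zł → base 354,000 zł
  354,000 zł × 18% = 63,720 zł

Mainline income levy:
  352,000 zł × 16% = 56,320 zł
  177,000 zł × 22% = 38,940 zł
  → 95,260 zł

63,720 zł ≤ 95,260 zł, so no add-on is due.

0 zł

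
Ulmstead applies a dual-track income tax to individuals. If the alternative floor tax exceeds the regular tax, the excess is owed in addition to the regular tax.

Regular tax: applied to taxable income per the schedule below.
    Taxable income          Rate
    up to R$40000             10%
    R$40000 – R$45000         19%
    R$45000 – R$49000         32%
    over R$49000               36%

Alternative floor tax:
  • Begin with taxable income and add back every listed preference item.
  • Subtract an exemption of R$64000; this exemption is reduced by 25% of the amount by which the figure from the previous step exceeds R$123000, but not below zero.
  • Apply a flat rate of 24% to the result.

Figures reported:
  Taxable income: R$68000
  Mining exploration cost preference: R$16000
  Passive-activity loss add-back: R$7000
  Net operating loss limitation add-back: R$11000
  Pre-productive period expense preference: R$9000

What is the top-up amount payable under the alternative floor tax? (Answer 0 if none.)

R$0

Regular tax:
  R$40000 × 10% = R$4000
  R$5000 × 19% = R$950
  R$4000 × 32% = R$1280
  R$19000 × 36% = R$6840
  → R$13070

Alternative floor tax:
  Adjusted income: R$68000 + R$16000 + R$7000 + R$11000 + R$9000 = R$111000
  Exemption: R$111000 ≤ R$123000, so full R$64000 applies
  Base: R$111000 − R$64000 = R$47000
  R$47000 × 24% = R$11280

R$11280 ≤ R$13070, so no add-on is due.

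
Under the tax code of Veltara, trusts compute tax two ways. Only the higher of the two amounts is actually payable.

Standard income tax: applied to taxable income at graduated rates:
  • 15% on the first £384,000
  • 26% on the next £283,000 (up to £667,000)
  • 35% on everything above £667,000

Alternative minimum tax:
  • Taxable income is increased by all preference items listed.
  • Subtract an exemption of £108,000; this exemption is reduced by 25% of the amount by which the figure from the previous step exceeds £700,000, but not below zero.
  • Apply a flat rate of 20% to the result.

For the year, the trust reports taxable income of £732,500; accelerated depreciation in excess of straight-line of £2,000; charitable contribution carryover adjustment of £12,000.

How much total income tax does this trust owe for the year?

£154,105

Standard income tax:
  £384,000 × 15% = £57,600
  £283,000 × 26% = £73,580
  £65,500 × 35% = £22,925
  → £154,105

Alternative minimum tax:
  Adjusted income: £732,500 + £2,000 + £12,000 = £746,500
  Exemption: £108,000 − 25% × (£746,500 − £700,000) = £108,000 − £11,625 = £96,375
  Base: £746,500 − £96,375 = £650,125
  £650,125 × 20% = £130,025

£154,105 > £130,025, so the standard income tax governs.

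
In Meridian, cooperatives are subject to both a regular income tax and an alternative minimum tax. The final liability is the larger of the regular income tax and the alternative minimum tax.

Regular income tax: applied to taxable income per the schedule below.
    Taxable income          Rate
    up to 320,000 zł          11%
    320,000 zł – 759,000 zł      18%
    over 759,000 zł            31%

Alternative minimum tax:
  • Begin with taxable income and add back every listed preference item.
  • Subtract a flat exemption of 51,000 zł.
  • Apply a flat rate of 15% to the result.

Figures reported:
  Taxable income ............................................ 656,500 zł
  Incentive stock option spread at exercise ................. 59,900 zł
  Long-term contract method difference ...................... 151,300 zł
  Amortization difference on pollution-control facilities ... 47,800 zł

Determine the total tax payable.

129,675 zł

Regular income tax:
  320,000 zł × 11% = 35,200 zł
  336,500 zł × 18% = 60,570 zł
  → 95,770 zł

Alternative minimum tax:
  Adjusted income: 656,500 zł + 59,900 zł + 151,300 zł + 47,800 zł = 915,500 zł
  Less exemption 51,000 zł → base 864,500 zł
  864,500 zł × 15% = 129,675 zł

129,675 zł > 95,770 zł, so the alternative minimum tax is the binding amount.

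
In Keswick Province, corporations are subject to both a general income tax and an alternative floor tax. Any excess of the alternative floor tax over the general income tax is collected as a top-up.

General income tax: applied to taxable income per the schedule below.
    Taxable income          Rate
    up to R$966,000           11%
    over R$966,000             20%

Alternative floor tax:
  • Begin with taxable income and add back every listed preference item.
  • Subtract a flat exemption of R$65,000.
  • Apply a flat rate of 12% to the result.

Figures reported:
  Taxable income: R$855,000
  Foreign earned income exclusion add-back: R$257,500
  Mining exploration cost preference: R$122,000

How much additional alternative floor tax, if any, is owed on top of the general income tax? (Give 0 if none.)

R$46,290

General income tax:
  R$855,000 × 11% = R$94,050

Alternative floor tax:
  Adjusted income: R$855,000 + R$257,500 + R$122,000 = R$1,234,500
  Less exemption R$65,000 → base R$1,169,500
  R$1,169,500 × 12% = R$140,340

Excess of alternative floor tax over general income tax: R$140,340 − R$94,050 = R$46,290.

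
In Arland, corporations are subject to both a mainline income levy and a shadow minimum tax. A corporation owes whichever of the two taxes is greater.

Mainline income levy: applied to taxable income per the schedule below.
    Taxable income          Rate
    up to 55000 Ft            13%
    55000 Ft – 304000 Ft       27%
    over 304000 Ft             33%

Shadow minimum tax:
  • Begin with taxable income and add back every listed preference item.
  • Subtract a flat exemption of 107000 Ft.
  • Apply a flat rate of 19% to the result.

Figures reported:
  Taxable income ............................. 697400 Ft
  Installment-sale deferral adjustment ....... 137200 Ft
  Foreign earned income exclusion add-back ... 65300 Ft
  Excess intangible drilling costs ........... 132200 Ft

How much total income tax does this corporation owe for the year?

204202 Ft

Shadow minimum tax:
  Adjusted income: 697400 Ft + 137200 Ft + 65300 Ft + 132200 Ft = 1032100 Ft
  Less exemption 107000 Ft → base 925100 Ft
  925100 Ft × 19% = 175769 Ft

Mainline income levy:
  55000 Ft × 13% = 7150 Ft
  249000 Ft × 27% = 67230 Ft
  393400 Ft × 33% = 129822 Ft
  → 204202 Ft

204202 Ft > 175769 Ft, so the mainline income levy governs.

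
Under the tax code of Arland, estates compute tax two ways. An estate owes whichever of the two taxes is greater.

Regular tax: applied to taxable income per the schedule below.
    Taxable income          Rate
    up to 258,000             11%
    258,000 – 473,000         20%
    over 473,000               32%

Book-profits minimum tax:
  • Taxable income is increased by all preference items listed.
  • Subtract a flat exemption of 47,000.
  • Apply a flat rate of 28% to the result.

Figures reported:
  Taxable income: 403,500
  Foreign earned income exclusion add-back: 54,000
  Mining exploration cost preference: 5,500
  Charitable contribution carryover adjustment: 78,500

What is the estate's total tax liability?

Book-profits minimum tax:
  Adjusted income: 403,500 + 54,000 + 5,500 + 78,500 = 541,500
  Less exemption 47,000 → base 494,500
  494,500 × 28% = 138,460

Regular tax:
  258,000 × 11% = 28,380
  145,500 × 20% = 29,100
  → 57,480

138,460 > 57,480, so the book-profits minimum tax is the binding amount.

138,460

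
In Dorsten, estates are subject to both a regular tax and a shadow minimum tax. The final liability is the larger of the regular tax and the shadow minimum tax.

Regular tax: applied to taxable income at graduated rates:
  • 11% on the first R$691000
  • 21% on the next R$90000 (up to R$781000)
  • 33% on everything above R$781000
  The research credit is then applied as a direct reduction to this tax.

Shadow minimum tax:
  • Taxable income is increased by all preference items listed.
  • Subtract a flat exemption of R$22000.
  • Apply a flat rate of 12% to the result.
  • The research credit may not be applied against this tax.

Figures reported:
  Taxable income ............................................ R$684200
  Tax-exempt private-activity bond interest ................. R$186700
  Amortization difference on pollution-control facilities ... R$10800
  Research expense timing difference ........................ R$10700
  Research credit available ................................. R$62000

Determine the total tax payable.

R$104448

Regular tax:
  R$684200 × 11% = R$75262
  Less research credit R$62000 → R$13262

Shadow minimum tax:
  Adjusted income: R$684200 + R$186700 + R$10800 + R$10700 = R$892400
  Less exemption R$22000 → base R$870400
  R$870400 × 12% = R$104448

R$104448 > R$13262, so the shadow minimum tax is the binding amount.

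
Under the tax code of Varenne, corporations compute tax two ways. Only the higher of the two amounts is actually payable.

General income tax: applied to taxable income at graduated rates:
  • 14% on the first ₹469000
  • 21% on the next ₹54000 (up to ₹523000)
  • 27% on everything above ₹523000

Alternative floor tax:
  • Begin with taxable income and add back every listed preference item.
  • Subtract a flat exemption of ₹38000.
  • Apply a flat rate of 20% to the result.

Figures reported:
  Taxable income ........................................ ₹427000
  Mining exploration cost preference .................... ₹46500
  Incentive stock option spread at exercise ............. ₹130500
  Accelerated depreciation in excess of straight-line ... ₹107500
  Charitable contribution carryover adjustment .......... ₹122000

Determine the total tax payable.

General income tax:
  ₹427000 × 14% = ₹59780

Alternative floor tax:
  Adjusted income: ₹427000 + ₹46500 + ₹130500 + ₹107500 + ₹122000 = ₹833500
  Less exemption ₹38000 → base ₹795500
  ₹795500 × 20% = ₹159100

₹159100 > ₹59780, so the alternative floor tax is the binding amount.

₹159100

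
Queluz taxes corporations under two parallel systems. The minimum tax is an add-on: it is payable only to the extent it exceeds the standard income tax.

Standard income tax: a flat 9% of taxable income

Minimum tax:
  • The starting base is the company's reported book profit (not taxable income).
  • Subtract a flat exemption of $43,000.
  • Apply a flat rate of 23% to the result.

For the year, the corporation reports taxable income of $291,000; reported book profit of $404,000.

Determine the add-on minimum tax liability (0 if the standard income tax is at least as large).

$56,840

Minimum tax:
  Base (reported book profit): $404,000
  Less exemption $43,000 → base $361,000
  $361,000 × 23% = $83,030

Standard income tax:
  $291,000 × 9% = $26,190

Excess of minimum tax over standard income tax: $83,030 − $26,190 = $56,840.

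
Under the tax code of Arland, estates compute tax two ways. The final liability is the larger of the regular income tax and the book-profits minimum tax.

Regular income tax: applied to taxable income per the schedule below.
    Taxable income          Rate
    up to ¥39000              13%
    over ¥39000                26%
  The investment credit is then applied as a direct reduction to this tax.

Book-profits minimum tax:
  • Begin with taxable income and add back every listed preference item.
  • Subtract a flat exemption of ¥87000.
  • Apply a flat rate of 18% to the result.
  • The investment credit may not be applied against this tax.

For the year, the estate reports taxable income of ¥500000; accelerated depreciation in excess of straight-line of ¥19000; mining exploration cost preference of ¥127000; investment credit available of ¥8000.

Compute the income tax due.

Regular income tax:
  ¥39000 × 13% = ¥5070
  ¥461000 × 26% = ¥119860
  → ¥124930
  Less investment credit ¥8000 → ¥116930

Book-profits minimum tax:
  Adjusted income: ¥500000 + ¥19000 + ¥127000 = ¥646000
  Less exemption ¥87000 → base ¥559000
  ¥559000 × 18% = ¥100620

¥116930 > ¥100620, so the regular income tax governs.

¥116930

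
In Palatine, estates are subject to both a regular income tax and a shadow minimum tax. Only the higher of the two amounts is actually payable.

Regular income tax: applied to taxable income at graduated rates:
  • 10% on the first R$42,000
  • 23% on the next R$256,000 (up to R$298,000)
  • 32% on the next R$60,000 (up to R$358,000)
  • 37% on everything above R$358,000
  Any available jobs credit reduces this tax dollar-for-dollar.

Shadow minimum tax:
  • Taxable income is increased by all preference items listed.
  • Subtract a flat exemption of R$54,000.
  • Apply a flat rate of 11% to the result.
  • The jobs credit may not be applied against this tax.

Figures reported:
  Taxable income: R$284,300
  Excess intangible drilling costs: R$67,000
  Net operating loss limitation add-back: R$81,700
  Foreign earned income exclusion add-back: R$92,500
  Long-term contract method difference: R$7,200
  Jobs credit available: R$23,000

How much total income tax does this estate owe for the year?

R$52,657

Regular income tax:
  R$42,000 × 10% = R$4,200
  R$242,300 × 23% = R$55,729
  → R$59,929
  Less jobs credit R$23,000 → R$36,929

Shadow minimum tax:
  Adjusted income: R$284,300 + R$67,000 + R$81,700 + R$92,500 + R$7,200 = R$532,700
  Less exemption R$54,000 → base R$478,700
  R$478,700 × 11% = R$52,657

R$52,657 > R$36,929, so the shadow minimum tax is the binding amount.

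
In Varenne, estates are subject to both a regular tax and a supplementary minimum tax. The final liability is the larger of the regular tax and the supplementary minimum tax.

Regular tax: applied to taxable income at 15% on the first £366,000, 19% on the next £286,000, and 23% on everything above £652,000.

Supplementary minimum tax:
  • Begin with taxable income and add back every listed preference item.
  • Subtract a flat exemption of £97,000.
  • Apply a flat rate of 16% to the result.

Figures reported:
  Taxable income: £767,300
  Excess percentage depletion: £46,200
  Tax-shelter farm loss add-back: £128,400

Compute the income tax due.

£135,759

Regular tax:
  £366,000 × 15% = £54,900
  £286,000 × 19% = £54,340
  £115,300 × 23% = £26,519
  → £135,759

Supplementary minimum tax:
  Adjusted income: £767,300 + £46,200 + £128,400 = £941,900
  Less exemption £97,000 → base £844,900
  £844,900 × 16% = £135,184

£135,759 > £135,184, so the regular tax governs.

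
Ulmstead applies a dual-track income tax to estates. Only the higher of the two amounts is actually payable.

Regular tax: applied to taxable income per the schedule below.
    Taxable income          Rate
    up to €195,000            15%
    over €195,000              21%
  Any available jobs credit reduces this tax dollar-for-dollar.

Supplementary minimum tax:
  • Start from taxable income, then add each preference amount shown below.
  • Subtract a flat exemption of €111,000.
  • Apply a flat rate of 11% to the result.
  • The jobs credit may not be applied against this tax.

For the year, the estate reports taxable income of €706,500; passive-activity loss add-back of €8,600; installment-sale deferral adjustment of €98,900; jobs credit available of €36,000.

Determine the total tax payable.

Regular tax:
  €195,000 × 15% = €29,250
  €511,500 × 21% = €107,415
  → €136,665
  Less jobs credit €36,000 → €100,665

Supplementary minimum tax:
  Adjusted income: €706,500 + €8,600 + €98,900 = €814,000
  Less exemption €111,000 → base €703,000
  €703,000 × 11% = €77,330

€100,665 > €77,330, so the regular tax governs.

€100,665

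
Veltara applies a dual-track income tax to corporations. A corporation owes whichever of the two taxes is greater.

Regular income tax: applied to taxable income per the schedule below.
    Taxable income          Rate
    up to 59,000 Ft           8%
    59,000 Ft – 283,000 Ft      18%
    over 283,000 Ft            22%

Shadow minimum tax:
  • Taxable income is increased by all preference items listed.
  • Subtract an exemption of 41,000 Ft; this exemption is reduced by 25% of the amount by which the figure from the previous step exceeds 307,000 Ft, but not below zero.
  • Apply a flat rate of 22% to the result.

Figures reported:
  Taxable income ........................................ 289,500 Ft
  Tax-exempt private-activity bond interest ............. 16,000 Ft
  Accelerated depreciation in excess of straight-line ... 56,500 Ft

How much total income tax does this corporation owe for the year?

73,645 Ft

Shadow minimum tax:
  Adjusted income: 289,500 Ft + 16,000 Ft + 56,500 Ft = 362,000 Ft
  Exemption: 41,000 Ft − 25% × (362,000 Ft − 307,000 Ft) = 41,000 Ft − 13,750 Ft = 27,250 Ft
  Base: 362,000 Ft − 27,250 Ft = 334,750 Ft
  334,750 Ft × 22% = 73,645 Ft

Regular income tax:
  59,000 Ft × 8% = 4,720 Ft
  224,000 Ft × 18% = 40,320 Ft
  6,500 Ft × 22% = 1,430 Ft
  → 46,470 Ft

73,645 Ft > 46,470 Ft, so the shadow minimum tax is the binding amount.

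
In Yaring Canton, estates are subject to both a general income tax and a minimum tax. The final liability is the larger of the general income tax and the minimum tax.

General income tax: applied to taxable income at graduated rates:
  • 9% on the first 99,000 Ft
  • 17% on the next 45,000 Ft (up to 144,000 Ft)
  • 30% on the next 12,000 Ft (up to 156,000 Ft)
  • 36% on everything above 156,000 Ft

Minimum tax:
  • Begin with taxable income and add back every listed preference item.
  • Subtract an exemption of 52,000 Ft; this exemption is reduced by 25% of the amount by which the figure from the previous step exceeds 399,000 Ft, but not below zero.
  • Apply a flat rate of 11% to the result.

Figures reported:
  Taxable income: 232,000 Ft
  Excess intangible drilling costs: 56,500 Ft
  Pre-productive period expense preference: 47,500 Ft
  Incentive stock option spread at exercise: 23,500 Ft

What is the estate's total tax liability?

47,520 Ft

General income tax:
  99,000 Ft × 9% = 8,910 Ft
  45,000 Ft × 17% = 7,650 Ft
  12,000 Ft × 30% = 3,600 Ft
  76,000 Ft × 36% = 27,360 Ft
  → 47,520 Ft

Minimum tax:
  Adjusted income: 232,000 Ft + 56,500 Ft + 47,500 Ft + 23,500 Ft = 359,500 Ft
  Exemption: 359,500 Ft ≤ 399,000 Ft, so full 52,000 Ft applies
  Base: 359,500 Ft − 52,000 Ft = 307,500 Ft
  307,500 Ft × 11% = 33,825 Ft

47,520 Ft > 33,825 Ft, so the general income tax governs.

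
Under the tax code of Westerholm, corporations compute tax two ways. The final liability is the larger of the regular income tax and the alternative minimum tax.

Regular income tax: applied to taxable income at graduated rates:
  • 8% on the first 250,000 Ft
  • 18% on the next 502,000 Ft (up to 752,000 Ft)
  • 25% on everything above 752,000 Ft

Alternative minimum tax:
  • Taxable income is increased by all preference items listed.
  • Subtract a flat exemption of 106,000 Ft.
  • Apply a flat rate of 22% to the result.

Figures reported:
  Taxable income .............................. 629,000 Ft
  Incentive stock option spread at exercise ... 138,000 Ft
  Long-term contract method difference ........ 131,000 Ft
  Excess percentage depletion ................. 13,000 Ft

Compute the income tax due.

177,100 Ft

Alternative minimum tax:
  Adjusted income: 629,000 Ft + 138,000 Ft + 131,000 Ft + 13,000 Ft = 911,000 Ft
  Less exemption 106,000 Ft → base 805,000 Ft
  805,000 Ft × 22% = 177,100 Ft

Regular income tax:
  250,000 Ft × 8% = 20,000 Ft
  379,000 Ft × 18% = 68,220 Ft
  → 88,220 Ft

177,100 Ft > 88,220 Ft, so the alternative minimum tax is the binding amount.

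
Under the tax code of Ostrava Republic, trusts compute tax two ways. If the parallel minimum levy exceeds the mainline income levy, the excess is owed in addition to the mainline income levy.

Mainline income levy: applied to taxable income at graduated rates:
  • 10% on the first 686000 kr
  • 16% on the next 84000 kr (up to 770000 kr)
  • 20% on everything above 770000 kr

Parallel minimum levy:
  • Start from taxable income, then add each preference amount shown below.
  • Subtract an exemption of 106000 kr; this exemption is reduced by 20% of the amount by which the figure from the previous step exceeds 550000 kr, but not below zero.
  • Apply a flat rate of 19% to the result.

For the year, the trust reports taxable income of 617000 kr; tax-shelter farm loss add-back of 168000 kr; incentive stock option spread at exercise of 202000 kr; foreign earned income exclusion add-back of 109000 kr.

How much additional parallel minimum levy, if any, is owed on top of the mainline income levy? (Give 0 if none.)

Parallel minimum levy:
  Adjusted income: 617000 kr + 168000 kr + 202000 kr + 109000 kr = 1096000 kr
  Exemption: 20% × (1096000 kr − 550000 kr) = 109200 kr ≥ 106000 kr, so the exemption is fully phased out
  Base: 1096000 kr − 0 kr = 1096000 kr
  1096000 kr × 19% = 208240 kr

Mainline income levy:
  617000 kr × 10% = 61700 kr

Excess of parallel minimum levy over mainline income levy: 208240 kr − 61700 kr = 146540 kr.

146540 kr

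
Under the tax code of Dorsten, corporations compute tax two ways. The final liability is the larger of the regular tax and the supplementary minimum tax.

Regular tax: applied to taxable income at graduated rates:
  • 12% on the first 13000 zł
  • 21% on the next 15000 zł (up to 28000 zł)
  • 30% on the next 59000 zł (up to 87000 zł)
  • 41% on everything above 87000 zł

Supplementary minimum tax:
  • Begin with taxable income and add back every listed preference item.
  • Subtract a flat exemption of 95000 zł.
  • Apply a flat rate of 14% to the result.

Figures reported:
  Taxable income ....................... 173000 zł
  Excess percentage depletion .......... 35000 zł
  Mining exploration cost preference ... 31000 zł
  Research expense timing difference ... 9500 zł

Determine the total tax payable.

Regular tax:
  13000 zł × 12% = 1560 zł
  15000 zł × 21% = 3150 zł
  59000 zł × 30% = 17700 zł
  86000 zł × 41% = 35260 zł
  → 57670 zł

Supplementary minimum tax:
  Adjusted income: 173000 zł + 35000 zł + 31000 zł + 9500 zł = 248500 zł
  Less exemption 95000 zł → base 153500 zł
  153500 zł × 14% = 21490 zł

57670 zł > 21490 zł, so the regular tax governs.

57670 zł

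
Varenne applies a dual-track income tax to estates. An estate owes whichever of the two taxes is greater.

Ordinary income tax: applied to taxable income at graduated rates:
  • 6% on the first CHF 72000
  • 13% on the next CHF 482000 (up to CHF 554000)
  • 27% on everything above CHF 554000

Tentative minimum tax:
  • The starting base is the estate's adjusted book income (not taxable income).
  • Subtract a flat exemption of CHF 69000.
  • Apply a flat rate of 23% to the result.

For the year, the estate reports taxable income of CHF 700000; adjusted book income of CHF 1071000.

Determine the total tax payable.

CHF 230460

Tentative minimum tax:
  Base (adjusted book income): CHF 1071000
  Less exemption CHF 69000 → base CHF 1002000
  CHF 1002000 × 23% = CHF 230460

Ordinary income tax:
  CHF 72000 × 6% = CHF 4320
  CHF 482000 × 13% = CHF 62660
  CHF 146000 × 27% = CHF 39420
  → CHF 106400

CHF 230460 > CHF 106400, so the tentative minimum tax is the binding amount.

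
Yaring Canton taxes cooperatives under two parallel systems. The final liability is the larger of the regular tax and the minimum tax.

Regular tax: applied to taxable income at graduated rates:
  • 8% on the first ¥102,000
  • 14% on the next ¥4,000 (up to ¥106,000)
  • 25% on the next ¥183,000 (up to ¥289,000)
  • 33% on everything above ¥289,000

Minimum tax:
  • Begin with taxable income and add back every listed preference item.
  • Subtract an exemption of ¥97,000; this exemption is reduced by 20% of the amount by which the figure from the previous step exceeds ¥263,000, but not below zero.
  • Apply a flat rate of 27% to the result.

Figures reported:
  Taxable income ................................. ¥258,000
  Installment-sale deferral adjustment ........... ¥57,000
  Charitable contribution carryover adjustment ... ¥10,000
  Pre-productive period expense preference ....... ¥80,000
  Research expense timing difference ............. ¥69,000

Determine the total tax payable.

Regular tax:
  ¥102,000 × 8% = ¥8,160
  ¥4,000 × 14% = ¥560
  ¥152,000 × 25% = ¥38,000
  → ¥46,720

Minimum tax:
  Adjusted income: ¥258,000 + ¥57,000 + ¥10,000 + ¥80,000 + ¥69,000 = ¥474,000
  Exemption: ¥97,000 − 20% × (¥474,000 − ¥263,000) = ¥97,000 − ¥42,200 = ¥54,800
  Base: ¥474,000 − ¥54,800 = ¥419,200
  ¥419,200 × 27% = ¥113,184

¥113,184 > ¥46,720, so the minimum tax is the binding amount.

¥113,184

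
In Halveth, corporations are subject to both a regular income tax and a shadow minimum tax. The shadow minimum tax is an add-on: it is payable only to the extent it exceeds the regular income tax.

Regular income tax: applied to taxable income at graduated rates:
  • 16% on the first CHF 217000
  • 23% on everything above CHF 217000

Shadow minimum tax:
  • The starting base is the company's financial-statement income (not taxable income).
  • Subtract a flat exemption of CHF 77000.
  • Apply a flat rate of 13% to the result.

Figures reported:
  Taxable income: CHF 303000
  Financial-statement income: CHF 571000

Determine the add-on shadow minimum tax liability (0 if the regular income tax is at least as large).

CHF 9720

Shadow minimum tax:
  Base (financial-statement income): CHF 571000
  Less exemption CHF 77000 → base CHF 494000
  CHF 494000 × 13% = CHF 64220

Regular income tax:
  CHF 217000 × 16% = CHF 34720
  CHF 86000 × 23% = CHF 19780
  → CHF 54500

Excess of shadow minimum tax over regular income tax: CHF 64220 − CHF 54500 = CHF 9720.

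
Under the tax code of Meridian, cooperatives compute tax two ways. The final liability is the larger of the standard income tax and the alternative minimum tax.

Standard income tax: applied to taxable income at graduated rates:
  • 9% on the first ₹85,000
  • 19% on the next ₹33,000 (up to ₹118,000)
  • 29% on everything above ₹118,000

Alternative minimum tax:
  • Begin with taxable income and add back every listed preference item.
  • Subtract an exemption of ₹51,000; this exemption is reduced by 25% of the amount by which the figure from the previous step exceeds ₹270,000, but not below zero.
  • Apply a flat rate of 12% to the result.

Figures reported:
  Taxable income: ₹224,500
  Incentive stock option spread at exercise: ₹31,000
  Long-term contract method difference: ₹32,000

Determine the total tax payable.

Standard income tax:
  ₹85,000 × 9% = ₹7,650
  ₹33,000 × 19% = ₹6,270
  ₹106,500 × 29% = ₹30,885
  → ₹44,805

Alternative minimum tax:
  Adjusted income: ₹224,500 + ₹31,000 + ₹32,000 = ₹287,500
  Exemption: ₹51,000 − 25% × (₹287,500 − ₹270,000) = ₹51,000 − ₹4,375 = ₹46,625
  Base: ₹287,500 − ₹46,625 = ₹240,875
  ₹240,875 × 12% = ₹28,905

₹44,805 > ₹28,905, so the standard income tax governs.

₹44,805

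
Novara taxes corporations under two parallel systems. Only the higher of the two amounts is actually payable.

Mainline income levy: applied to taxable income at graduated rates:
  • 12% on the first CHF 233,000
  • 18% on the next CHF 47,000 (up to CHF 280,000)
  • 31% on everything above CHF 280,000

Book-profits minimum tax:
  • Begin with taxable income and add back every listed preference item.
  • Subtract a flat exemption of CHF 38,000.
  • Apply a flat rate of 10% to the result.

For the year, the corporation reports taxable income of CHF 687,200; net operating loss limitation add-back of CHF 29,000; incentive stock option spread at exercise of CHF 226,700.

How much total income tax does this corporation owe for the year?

CHF 162,652

Book-profits minimum tax:
  Adjusted income: CHF 687,200 + CHF 29,000 + CHF 226,700 = CHF 942,900
  Less exemption CHF 38,000 → base CHF 904,900
  CHF 904,900 × 10% = CHF 90,490

Mainline income levy:
  CHF 233,000 × 12% = CHF 27,960
  CHF 47,000 × 18% = CHF 8,460
  CHF 407,200 × 31% = CHF 126,232
  → CHF 162,652

CHF 162,652 > CHF 90,490, so the mainline income levy governs.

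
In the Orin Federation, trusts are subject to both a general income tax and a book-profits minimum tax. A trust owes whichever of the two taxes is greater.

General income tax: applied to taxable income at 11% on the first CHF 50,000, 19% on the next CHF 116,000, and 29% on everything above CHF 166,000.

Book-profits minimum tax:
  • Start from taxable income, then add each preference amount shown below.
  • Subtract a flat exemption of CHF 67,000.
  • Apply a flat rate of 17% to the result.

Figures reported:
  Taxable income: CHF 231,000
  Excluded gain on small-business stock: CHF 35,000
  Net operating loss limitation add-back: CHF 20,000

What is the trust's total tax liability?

CHF 46,390

General income tax:
  CHF 50,000 × 11% = CHF 5,500
  CHF 116,000 × 19% = CHF 22,040
  CHF 65,000 × 29% = CHF 18,850
  → CHF 46,390

Book-profits minimum tax:
  Adjusted income: CHF 231,000 + CHF 35,000 + CHF 20,000 = CHF 286,000
  Less exemption CHF 67,000 → base CHF 219,000
  CHF 219,000 × 17% = CHF 37,230

CHF 46,390 > CHF 37,230, so the general income tax governs.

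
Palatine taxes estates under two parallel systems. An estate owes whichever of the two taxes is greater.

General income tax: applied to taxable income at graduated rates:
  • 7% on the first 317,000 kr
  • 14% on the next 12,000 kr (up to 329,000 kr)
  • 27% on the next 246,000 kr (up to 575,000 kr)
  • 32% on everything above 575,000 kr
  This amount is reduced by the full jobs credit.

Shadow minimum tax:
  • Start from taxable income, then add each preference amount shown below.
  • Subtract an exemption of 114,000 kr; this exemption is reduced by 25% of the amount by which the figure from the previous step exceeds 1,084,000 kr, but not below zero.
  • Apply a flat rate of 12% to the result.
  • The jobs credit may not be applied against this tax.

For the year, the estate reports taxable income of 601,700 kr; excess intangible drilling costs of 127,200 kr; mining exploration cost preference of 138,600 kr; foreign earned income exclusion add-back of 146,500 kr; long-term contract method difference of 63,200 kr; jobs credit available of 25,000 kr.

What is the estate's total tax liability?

General income tax:
  317,000 kr × 7% = 22,190 kr
  12,000 kr × 14% = 1,680 kr
  246,000 kr × 27% = 66,420 kr
  26,700 kr × 32% = 8,544 kr
  → 98,834 kr
  Less jobs credit 25,000 kr → 73,834 kr

Shadow minimum tax:
  Adjusted income: 601,700 kr + 127,200 kr + 138,600 kr + 146,500 kr + 63,200 kr = 1,077,200 kr
  Exemption: 1,077,200 kr ≤ 1,084,000 kr, so full 114,000 kr applies
  Base: 1,077,200 kr − 114,000 kr = 963,200 kr
  963,200 kr × 12% = 115,584 kr

115,584 kr > 73,834 kr, so the shadow minimum tax is the binding amount.

115,584 kr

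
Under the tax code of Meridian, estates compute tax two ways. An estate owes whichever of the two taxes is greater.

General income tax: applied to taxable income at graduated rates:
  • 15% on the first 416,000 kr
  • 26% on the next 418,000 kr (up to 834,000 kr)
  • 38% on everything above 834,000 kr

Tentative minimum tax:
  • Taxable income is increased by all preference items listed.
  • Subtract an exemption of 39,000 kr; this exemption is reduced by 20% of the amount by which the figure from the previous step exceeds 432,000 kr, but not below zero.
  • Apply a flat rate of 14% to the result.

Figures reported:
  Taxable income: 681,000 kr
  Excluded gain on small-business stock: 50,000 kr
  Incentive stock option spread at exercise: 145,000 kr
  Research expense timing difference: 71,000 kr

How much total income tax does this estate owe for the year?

132,580 kr

Tentative minimum tax:
  Adjusted income: 681,000 kr + 50,000 kr + 145,000 kr + 71,000 kr = 947,000 kr
  Exemption: 20% × (947,000 kr − 432,000 kr) = 103,000 kr ≥ 39,000 kr, so the exemption is fully phased out
  Base: 947,000 kr − 0 kr = 947,000 kr
  947,000 kr × 14% = 132,580 kr

General income tax:
  416,000 kr × 15% = 62,400 kr
  265,000 kr × 26% = 68,900 kr
  → 131,300 kr

132,580 kr > 131,300 kr, so the tentative minimum tax is the binding amount.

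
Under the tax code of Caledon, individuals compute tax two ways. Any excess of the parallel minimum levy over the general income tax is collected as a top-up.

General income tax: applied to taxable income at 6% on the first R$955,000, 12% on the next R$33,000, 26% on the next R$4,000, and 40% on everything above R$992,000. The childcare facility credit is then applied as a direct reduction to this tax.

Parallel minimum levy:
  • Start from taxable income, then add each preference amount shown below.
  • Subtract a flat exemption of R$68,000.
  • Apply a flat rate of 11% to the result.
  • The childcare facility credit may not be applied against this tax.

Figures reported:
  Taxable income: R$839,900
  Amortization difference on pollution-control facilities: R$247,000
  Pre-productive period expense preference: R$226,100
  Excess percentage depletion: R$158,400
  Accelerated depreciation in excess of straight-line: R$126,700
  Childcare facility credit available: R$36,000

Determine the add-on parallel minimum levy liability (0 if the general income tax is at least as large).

R$153,917

Parallel minimum levy:
  Adjusted income: R$839,900 + R$247,000 + R$226,100 + R$158,400 + R$126,700 = R$1,598,100
  Less exemption R$68,000 → base R$1,530,100
  R$1,530,100 × 11% = R$168,311

General income tax:
  R$839,900 × 6% = R$50,394
  Less childcare facility credit R$36,000 → R$14,394

Excess of parallel minimum levy over general income tax: R$168,311 − R$14,394 = R$153,917.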